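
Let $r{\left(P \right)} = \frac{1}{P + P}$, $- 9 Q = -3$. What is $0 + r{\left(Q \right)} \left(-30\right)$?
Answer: $-45$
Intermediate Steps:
$Q = \frac{1}{3}$ ($Q = \left(- \frac{1}{9}\right) \left(-3\right) = \frac{1}{3} \approx 0.33333$)
$r{\left(P \right)} = \frac{1}{2 P}$
$0 + r{\left(Q \right)} \left(-30\right) = 0 + \frac{\frac{1}{\frac{1}{3}}}{2} \left(-30\right) = 0 + \frac{1}{2} \cdot 3 \left(-30\right) = 0 + \frac{3}{2} \left(-30\right) = 0 - 45 = -45$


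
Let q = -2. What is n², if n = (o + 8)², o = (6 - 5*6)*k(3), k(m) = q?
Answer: 9834496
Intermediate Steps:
k(m) = -2
o = 48 (o = (6 - 5*6)*(-2) = (6 - 30)*(-2) = -24*(-2) = 48)
n = 3136 (n = (48 + 8)² = 56² = 3136)
n² = 3136² = 9834496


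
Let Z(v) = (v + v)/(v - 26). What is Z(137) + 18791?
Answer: 2086075/111 ≈ 18793.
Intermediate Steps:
Z(v) = 2*v/(-26 + v) (Z(v) = (2*v)/(-26 + v) = 2*v/(-26 + v))
Z(137) + 18791 = 2*137/(-26 + 137) + 18791 = 2*137/111 + 18791 = 2*137*(1/111) + 18791 = 274/111 + 18791 = 2086075/111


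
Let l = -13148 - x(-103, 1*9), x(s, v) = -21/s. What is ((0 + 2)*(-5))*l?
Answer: 13542650/103 ≈ 1.3148e+5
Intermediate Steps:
l = -1354265/103 (l = -13148 - (-21)/(-103) = -13148 - (-21)*(-1)/103 = -13148 - 1*21/103 = -13148 - 21/103 = -1354265/103 ≈ -13148.)
((0 + 2)*(-5))*l = ((0 + 2)*(-5))*(-1354265/103) = (2*(-5))*(-1354265/103) = -10*(-1354265/103) = 13542650/103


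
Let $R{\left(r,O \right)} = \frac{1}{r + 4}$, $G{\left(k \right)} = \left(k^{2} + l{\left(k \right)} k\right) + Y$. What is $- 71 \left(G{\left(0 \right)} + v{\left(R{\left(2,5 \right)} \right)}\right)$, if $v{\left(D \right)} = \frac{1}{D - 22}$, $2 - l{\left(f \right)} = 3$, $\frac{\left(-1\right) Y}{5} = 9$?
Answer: $\frac{418971}{131} \approx 3198.3$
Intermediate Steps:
$Y = -45$ ($Y = \left(-5\right) 9 = -45$)
$l{\left(f \right)} = -1$ ($l{\left(f \right)} = 2 - 3 = -1$)
$G{\left(k \right)} = -45 + k^{2} - k$ ($G{\left(k \right)} = \left(k^{2} - k\right) - 45 = -45 + k^{2} - k$)
$R{\left(r,O \right)} = \frac{1}{4 + r}$
$v{\left(D \right)} = \frac{1}{-22 + D}$
$- 71 \left(G{\left(0 \right)} + v{\left(R{\left(2,5 \right)} \right)}\right) = - 71 \left(\left(-45 + 0^{2} - 0\right) + \frac{1}{-22 + \frac{1}{4 + 2}}\right) = - 71 \left(\left(-45 + 0 + 0\right) + \frac{1}{-22 + \frac{1}{6}}\right) = - 71 \left(-45 + \frac{1}{-22 + \frac{1}{6}}\right) = - 71 \left(-45 + \frac{1}{- \frac{131}{6}}\right) = - 71 \left(-45 - \frac{6}{131}\right) = \left(-71\right) \left(- \frac{5901}{131}\right) = \frac{418971}{131}$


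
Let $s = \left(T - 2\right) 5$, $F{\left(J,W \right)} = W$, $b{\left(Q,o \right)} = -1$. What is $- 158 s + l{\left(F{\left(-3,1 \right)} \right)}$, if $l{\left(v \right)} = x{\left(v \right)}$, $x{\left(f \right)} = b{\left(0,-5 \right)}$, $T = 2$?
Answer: $-1$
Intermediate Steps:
$x{\left(f \right)} = -1$
$l{\left(v \right)} = -1$
$s = 0$ ($s = \left(2 - 2\right) 5 = 0 \cdot 5 = 0$)
$- 158 s + l{\left(F{\left(-3,1 \right)} \right)} = \left(-158\right) 0 - 1 = 0 - 1 = -1$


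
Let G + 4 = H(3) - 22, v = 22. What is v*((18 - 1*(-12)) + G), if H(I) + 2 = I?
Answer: 110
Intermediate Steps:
H(I) = -2 + I
G = -25 (G = -4 + ((-2 + 3) - 22) = -4 + (1 - 22) = -4 - 21 = -25)
v*((18 - 1*(-12)) + G) = 22*((18 - 1*(-12)) - 25) = 22*((18 + 12) - 25) = 22*(30 - 25) = 22*5 = 110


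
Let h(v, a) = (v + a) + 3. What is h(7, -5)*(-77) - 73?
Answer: -458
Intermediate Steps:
h(v, a) = 3 + a + v (h(v, a) = (a + v) + 3 = 3 + a + v)
h(7, -5)*(-77) - 73 = (3 - 5 + 7)*(-77) - 73 = 5*(-77) - 73 = -385 - 73 = -458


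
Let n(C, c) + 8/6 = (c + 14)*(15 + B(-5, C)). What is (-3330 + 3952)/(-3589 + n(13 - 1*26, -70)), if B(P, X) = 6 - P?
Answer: -1866/15139 ≈ -0.12326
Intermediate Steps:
n(C, c) = 1088/3 + 26*c (n(C, c) = -4/3 + (c + 14)*(15 + (6 - 1*(-5))) = -4/3 + (14 + c)*(15 + (6 + 5)) = -4/3 + (14 + c)*(15 + 11) = -4/3 + (14 + c)*26 = -4/3 + (364 + 26*c) = 1088/3 + 26*c)
(-3330 + 3952)/(-3589 + n(13 - 1*26, -70)) = (-3330 + 3952)/(-3589 + (1088/3 + 26*(-70))) = 622/(-3589 + (1088/3 - 1820)) = 622/(-3589 - 4372/3) = 622/(-15139/3) = 622*(-3/15139) = -1866/15139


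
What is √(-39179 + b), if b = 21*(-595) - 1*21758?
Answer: 2*I*√18358 ≈ 270.98*I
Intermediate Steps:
b = -34253 (b = -12495 - 21758 = -34253)
√(-39179 + b) = √(-39179 - 34253) = √(-73432) = 2*I*√18358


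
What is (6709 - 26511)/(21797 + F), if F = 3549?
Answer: -9901/12673 ≈ -0.78127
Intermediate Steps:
(6709 - 26511)/(21797 + F) = (6709 - 26511)/(21797 + 3549) = -19802/25346 = -19802*1/25346 = -9901/12673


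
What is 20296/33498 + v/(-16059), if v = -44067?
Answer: 300348305/89657397 ≈ 3.3500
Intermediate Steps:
20296/33498 + v/(-16059) = 20296/33498 - 44067/(-16059) = 20296*(1/33498) - 44067*(-1/16059) = 10148/16749 + 14689/5353 = 300348305/89657397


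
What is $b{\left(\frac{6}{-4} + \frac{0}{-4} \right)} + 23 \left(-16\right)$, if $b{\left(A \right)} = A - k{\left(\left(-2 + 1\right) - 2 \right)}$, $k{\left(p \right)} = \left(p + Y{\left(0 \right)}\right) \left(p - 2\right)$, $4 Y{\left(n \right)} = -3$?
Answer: $- \frac{1553}{4} \approx -388.25$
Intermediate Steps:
$Y{\left(n \right)} = - \frac{3}{4}$ ($Y{\left(n \right)} = \frac{1}{4} \left(-3\right) = - \frac{3}{4}$)
$k{\left(p \right)} = \left(-2 + p\right) \left(- \frac{3}{4} + p\right)$ ($k{\left(p \right)} = \left(p - \frac{3}{4}\right) \left(p - 2\right) = \left(- \frac{3}{4} + p\right) \left(-2 + p\right) = \left(-2 + p\right) \left(- \frac{3}{4} + p\right)$)
$b{\left(A \right)} = - \frac{75}{4} + A$ ($b{\left(A \right)} = A - \left(\frac{3}{2} + \left(\left(-2 + 1\right) - 2\right)^{2} - \frac{11 \left(\left(-2 + 1\right) - 2\right)}{4}\right) = A - \left(\frac{3}{2} + \left(-1 - 2\right)^{2} - \frac{11 \left(-1 - 2\right)}{4}\right) = A - \left(\frac{3}{2} + \left(-3\right)^{2} - - \frac{33}{4}\right) = A - \left(\frac{3}{2} + 9 + \frac{33}{4}\right) = A - \frac{75}{4} = - \frac{75}{4} + A$)
$b{\left(\frac{6}{-4} + \frac{0}{-4} \right)} + 23 \left(-16\right) = \left(- \frac{75}{4} + \left(\frac{6}{-4} + \frac{0}{-4}\right)\right) + 23 \left(-16\right) = \left(- \frac{75}{4} + \left(6 \left(- \frac{1}{4}\right) + 0 \left(- \frac{1}{4}\right)\right)\right) - 368 = \left(- \frac{75}{4} + \left(- \frac{3}{2} + 0\right)\right) - 368 = \left(- \frac{75}{4} - \frac{3}{2}\right) - 368 = - \frac{81}{4} - 368 = - \frac{1553}{4}$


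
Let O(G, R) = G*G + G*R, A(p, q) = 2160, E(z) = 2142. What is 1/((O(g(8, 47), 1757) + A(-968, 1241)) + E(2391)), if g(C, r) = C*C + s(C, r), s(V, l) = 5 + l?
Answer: 1/221570 ≈ 4.5132e-6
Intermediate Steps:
g(C, r) = 5 + r + C² (g(C, r) = C*C + (5 + r) = C² + (5 + r) = 5 + r + C²)
O(G, R) = G² + G*R
1/((O(g(8, 47), 1757) + A(-968, 1241)) + E(2391)) = 1/(((5 + 47 + 8²)*((5 + 47 + 8²) + 1757) + 2160) + 2142) = 1/(((5 + 47 + 64)*((5 + 47 + 64) + 1757) + 2160) + 2142) = 1/((116*(116 + 1757) + 2160) + 2142) = 1/((116*1873 + 2160) + 2142) = 1/((217268 + 2160) + 2142) = 1/(219428 + 2142) = 1/221570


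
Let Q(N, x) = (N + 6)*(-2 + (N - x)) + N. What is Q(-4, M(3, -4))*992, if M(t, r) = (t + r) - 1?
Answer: -11904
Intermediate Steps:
M(t, r) = -1 + r + t (M(t, r) = (r + t) - 1 = -1 + r + t)
Q(N, x) = N + (6 + N)*(-2 + N - x) (Q(N, x) = (6 + N)*(-2 + N - x) + N = N + (6 + N)*(-2 + N - x))
Q(-4, M(3, -4))*992 = (-12 + (-4)² - 6*(-1 - 4 + 3) + 5*(-4) - 1*(-4)*(-1 - 4 + 3))*992 = (-12 + 16 - 6*(-2) - 20 - 1*(-4)*(-2))*992 = (-12 + 16 + 12 - 20 - 8)*992 = -12*992 = -11904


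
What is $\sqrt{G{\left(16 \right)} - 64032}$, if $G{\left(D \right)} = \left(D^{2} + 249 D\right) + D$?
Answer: $8 i \sqrt{934} \approx 244.49 i$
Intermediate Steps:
$G{\left(D \right)} = D^{2} + 250 D$
$\sqrt{G{\left(16 \right)} - 64032} = \sqrt{16 \left(250 + 16\right) - 64032} = \sqrt{16 \cdot 266 - 64032} = \sqrt{4256 - 64032} = \sqrt{-59776} = 8 i \sqrt{934}$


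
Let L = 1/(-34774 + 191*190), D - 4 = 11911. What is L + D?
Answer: 18063141/1516 ≈ 11915.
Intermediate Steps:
D = 11915 (D = 4 + 11911 = 11915)
L = 1/1516 (L = 1/(-34774 + 36290) = 1/1516 ≈ 0.00065963)
L + D = 1/1516 + 11915 = 18063141/1516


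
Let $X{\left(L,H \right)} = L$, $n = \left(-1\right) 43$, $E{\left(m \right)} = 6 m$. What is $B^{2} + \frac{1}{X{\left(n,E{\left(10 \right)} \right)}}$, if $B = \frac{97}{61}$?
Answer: $\frac{400866}{160003} \approx 2.5054$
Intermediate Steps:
$n = -43$
$B = \frac{97}{61}$ ($B = 97 \cdot \frac{1}{61} = \frac{97}{61} \approx 1.5902$)
$B^{2} + \frac{1}{X{\left(n,E{\left(10 \right)} \right)}} = \left(\frac{97}{61}\right)^{2} + \frac{1}{-43} = \frac{9409}{3721} - \frac{1}{43} = \frac{400866}{160003}$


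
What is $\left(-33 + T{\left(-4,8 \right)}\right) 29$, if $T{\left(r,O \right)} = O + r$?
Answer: $-841$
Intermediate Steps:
$\left(-33 + T{\left(-4,8 \right)}\right) 29 = \left(-33 + \left(8 - 4\right)\right) 29 = \left(-33 + 4\right) 29 = \left(-29\right) 29 = -841$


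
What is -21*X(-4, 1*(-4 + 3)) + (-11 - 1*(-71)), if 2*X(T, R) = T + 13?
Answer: -69/2 ≈ -34.500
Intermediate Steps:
X(T, R) = 13/2 + T/2 (X(T, R) = (T + 13)/2 = (13 + T)/2 = 13/2 + T/2)
-21*X(-4, 1*(-4 + 3)) + (-11 - 1*(-71)) = -21*(13/2 + (½)*(-4)) + (-11 - 1*(-71)) = -21*(13/2 - 2) + (-11 + 71) = -21*9/2 + 60 = -189/2 + 60 = -69/2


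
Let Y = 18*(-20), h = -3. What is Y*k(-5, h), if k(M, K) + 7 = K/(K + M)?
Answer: 2385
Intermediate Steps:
k(M, K) = -7 + K/(K + M)
Y = -360
Y*k(-5, h) = -360*(-7*(-5) - 6*(-3))/(-3 - 5) = -360*(35 + 18)/(-8) = -(-45)*53 = -360*(-53/8) = 2385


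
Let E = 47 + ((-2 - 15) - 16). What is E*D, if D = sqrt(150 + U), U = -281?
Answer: 14*I*sqrt(131) ≈ 160.24*I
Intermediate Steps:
D = I*sqrt(131) (D = sqrt(150 - 281) = sqrt(-131) = I*sqrt(131) ≈ 11.446*I)
E = 14 (E = 47 + (-17 - 16) = 47 - 33 = 14)
E*D = 14*(I*sqrt(131)) = 14*I*sqrt(131)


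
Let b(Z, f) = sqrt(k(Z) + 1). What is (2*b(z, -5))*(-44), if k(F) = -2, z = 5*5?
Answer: -88*I ≈ -88.0*I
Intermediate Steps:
z = 25
b(Z, f) = I (b(Z, f) = sqrt(-2 + 1) = sqrt(-1) = I)
(2*b(z, -5))*(-44) = (2*I)*(-44) = -88*I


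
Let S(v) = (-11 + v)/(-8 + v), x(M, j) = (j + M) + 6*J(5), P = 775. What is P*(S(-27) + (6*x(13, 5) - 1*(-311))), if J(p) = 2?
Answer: 2669565/7 ≈ 3.8137e+5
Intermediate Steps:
x(M, j) = 12 + M + j (x(M, j) = (j + M) + 6*2 = (M + j) + 12 = 12 + M + j)
S(v) = (-11 + v)/(-8 + v)
P*(S(-27) + (6*x(13, 5) - 1*(-311))) = 775*((-11 - 27)/(-8 - 27) + (6*(12 + 13 + 5) - 1*(-311))) = 775*(-38/(-35) + (6*30 + 311)) = 775*(-1/35*(-38) + (180 + 311)) = 775*(38/35 + 491) = 775*(17223/35) = 2669565/7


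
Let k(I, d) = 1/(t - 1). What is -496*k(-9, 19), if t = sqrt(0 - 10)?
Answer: 496/11 + 496*I*sqrt(10)/11 ≈ 45.091 + 142.59*I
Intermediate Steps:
t = I*sqrt(10) (t = sqrt(-10) = I*sqrt(10) ≈ 3.1623*I)
k(I, d) = 1/(-1 + I*sqrt(10)) (k(I, d) = 1/(I*sqrt(10) - 1) = 1/(-1 + I*sqrt(10)))
-496*k(-9, 19) = -(-496)*I/(I + sqrt(10)) = 496*I/(I + sqrt(10))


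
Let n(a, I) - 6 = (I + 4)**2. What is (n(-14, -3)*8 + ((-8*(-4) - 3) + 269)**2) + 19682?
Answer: 108542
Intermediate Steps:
n(a, I) = 6 + (4 + I)**2 (n(a, I) = 6 + (I + 4)**2 = 6 + (4 + I)**2)
(n(-14, -3)*8 + ((-8*(-4) - 3) + 269)**2) + 19682 = ((6 + (4 - 3)**2)*8 + ((-8*(-4) - 3) + 269)**2) + 19682 = ((6 + 1**2)*8 + ((32 - 3) + 269)**2) + 19682 = ((6 + 1)*8 + (29 + 269)**2) + 19682 = (7*8 + 298**2) + 19682 = (56 + 88804) + 19682 = 88860 + 19682 = 108542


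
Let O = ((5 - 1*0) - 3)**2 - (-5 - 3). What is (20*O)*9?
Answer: 2160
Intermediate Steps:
O = 12 (O = ((5 + 0) - 3)**2 - 1*(-8) = (5 - 3)**2 + 8 = 2**2 + 8 = 4 + 8 = 12)
(20*O)*9 = (20*12)*9 = 240*9 = 2160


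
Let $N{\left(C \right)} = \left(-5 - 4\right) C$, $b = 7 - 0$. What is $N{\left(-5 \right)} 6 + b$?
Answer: $277$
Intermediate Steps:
$b = 7$ ($b = 7 + 0 = 7$)
$N{\left(C \right)} = - 9 C$
$N{\left(-5 \right)} 6 + b = \left(-9\right) \left(-5\right) 6 + 7 = 45 \cdot 6 + 7 = 270 + 7 = 277$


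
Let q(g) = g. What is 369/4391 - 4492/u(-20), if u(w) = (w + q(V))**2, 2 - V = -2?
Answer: -4907477/281024 ≈ -17.463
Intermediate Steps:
V = 4 (V = 2 - 1*(-2) = 2 + 2 = 4)
u(w) = (4 + w)**2 (u(w) = (w + 4)**2 = (4 + w)**2)
369/4391 - 4492/u(-20) = 369/4391 - 4492/(4 - 20)**2 = 369*(1/4391) - 4492/((-16)**2) = 369/4391 - 4492/256 = 369/4391 - 4492*1/256 = 369/4391 - 1123/64 = -4907477/281024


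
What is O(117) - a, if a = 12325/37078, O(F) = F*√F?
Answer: -12325/37078 + 351*√13 ≈ 1265.2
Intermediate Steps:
O(F) = F^(3/2)
a = 12325/37078 (a = 12325*(1/37078) = 12325/37078 ≈ 0.33241)
O(117) - a = 117^(3/2) - 1*12325/37078 = 351*√13 - 12325/37078 = -12325/37078 + 351*√13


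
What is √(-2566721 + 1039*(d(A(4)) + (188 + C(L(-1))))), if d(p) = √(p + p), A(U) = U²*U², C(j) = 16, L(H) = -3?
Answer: √(-2354765 + 16624*√2) ≈ 1526.8*I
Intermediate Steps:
A(U) = U⁴
d(p) = √2*√p (d(p) = √(2*p) = √2*√p)
√(-2566721 + 1039*(d(A(4)) + (188 + C(L(-1))))) = √(-2566721 + 1039*(√2*√(4⁴) + (188 + 16))) = √(-2566721 + 1039*(√2*√256 + 204)) = √(-2566721 + 1039*(√2*16 + 204)) = √(-2566721 + 1039*(16*√2 + 204)) = √(-2566721 + 1039*(204 + 16*√2)) = √(-2566721 + (211956 + 16624*√2)) = √(-2354765 + 16624*√2)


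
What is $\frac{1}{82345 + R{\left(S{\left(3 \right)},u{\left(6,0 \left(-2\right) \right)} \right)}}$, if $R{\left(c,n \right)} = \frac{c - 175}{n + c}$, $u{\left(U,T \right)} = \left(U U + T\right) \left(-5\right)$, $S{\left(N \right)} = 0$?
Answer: $\frac{36}{2964455} \approx 1.2144 \cdot 10^{-5}$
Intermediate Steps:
$u{\left(U,T \right)} = - 5 T - 5 U^{2}$ ($u{\left(U,T \right)} = \left(U^{2} + T\right) \left(-5\right) = \left(T + U^{2}\right) \left(-5\right) = - 5 T - 5 U^{2}$)
$R{\left(c,n \right)} = \frac{-175 + c}{c + n}$
$\frac{1}{82345 + R{\left(S{\left(3 \right)},u{\left(6,0 \left(-2\right) \right)} \right)}} = \frac{1}{82345 + \frac{-175 + 0}{0 - \left(180 + 5 \cdot 0 \left(-2\right)\right)}} = \frac{1}{82345 + \frac{1}{0 - 180} \left(-175\right)} = \frac{1}{82345 + \frac{1}{-180} \left(-175\right)} = \frac{1}{82345 - - \frac{35}{36}} = \frac{1}{82345 + \frac{35}{36}} = \frac{1}{\frac{2964455}{36}} = \frac{36}{2964455}$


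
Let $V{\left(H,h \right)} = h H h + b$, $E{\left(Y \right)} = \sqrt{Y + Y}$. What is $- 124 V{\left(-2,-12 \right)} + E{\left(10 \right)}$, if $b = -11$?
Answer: $37076 + 2 \sqrt{5} \approx 37081.0$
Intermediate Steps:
$E{\left(Y \right)} = \sqrt{2} \sqrt{Y}$ ($E{\left(Y \right)} = \sqrt{2 Y} = \sqrt{2} \sqrt{Y}$)
$V{\left(H,h \right)} = -11 + H h^{2}$ ($V{\left(H,h \right)} = h H h - 11 = H h h - 11 = H h^{2} - 11 = -11 + H h^{2}$)
$- 124 V{\left(-2,-12 \right)} + E{\left(10 \right)} = - 124 \left(-11 - 2 \left(-12\right)^{2}\right) + \sqrt{2} \sqrt{10} = - 124 \left(-11 - 288\right) + 2 \sqrt{5} = \left(-124\right) \left(-299\right) + 2 \sqrt{5} = 37076 + 2 \sqrt{5}$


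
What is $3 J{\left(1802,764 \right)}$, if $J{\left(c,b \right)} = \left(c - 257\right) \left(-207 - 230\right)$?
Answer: $-2025495$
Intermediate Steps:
$J{\left(c,b \right)} = 112309 - 437 c$ ($J{\left(c,b \right)} = \left(-257 + c\right) \left(-437\right) = 112309 - 437 c$)
$3 J{\left(1802,764 \right)} = 3 \left(112309 - 787474\right) = 3 \left(-675165\right) = -2025495$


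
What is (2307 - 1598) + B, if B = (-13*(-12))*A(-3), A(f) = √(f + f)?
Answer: 709 + 156*I*√6 ≈ 709.0 + 382.12*I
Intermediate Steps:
A(f) = √2*√f (A(f) = √(2*f) = √2*√f)
B = 156*I*√6 (B = (-13*(-12))*(√2*√(-3)) = 156*(√2*(I*√3)) = 156*(I*√6) = 156*I*√6 ≈ 382.12*I)
(2307 - 1598) + B = (2307 - 1598) + 156*I*√6 = 709 + 156*I*√6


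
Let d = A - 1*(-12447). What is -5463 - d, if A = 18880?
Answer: -36790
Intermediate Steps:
d = 31327 (d = 18880 - 1*(-12447) = 18880 + 12447 = 31327)
-5463 - d = -5463 - 1*31327 = -5463 - 31327 = -36790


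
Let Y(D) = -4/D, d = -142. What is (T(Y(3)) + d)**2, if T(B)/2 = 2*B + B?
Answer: 22500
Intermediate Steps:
T(B) = 6*B (T(B) = 2*(2*B + B) = 2*(3*B) = 6*B)
(T(Y(3)) + d)**2 = (6*(-4/3) - 142)**2 = (-8 - 142)**2 = (-150)**2 = 22500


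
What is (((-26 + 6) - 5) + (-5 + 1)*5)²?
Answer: 2025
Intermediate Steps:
(((-26 + 6) - 5) + (-5 + 1)*5)² = ((-20 - 5) - 4*5)² = (-25 - 20)² = (-45)² = 2025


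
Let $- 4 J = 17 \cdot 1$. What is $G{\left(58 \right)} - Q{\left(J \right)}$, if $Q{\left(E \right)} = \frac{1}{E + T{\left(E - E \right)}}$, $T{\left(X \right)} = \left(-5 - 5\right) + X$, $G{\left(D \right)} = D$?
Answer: $\frac{3310}{57} \approx 58.07$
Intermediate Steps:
$J = - \frac{17}{4}$ ($J = - \frac{17 \cdot 1}{4} = \left(- \frac{1}{4}\right) 17 = - \frac{17}{4} \approx -4.25$)
$T{\left(X \right)} = -10 + X$
$Q{\left(E \right)} = \frac{1}{-10 + E}$ ($Q{\left(E \right)} = \frac{1}{E + \left(-10 + \left(E - E\right)\right)} = \frac{1}{E + \left(-10 + 0\right)} = \frac{1}{E - 10} = \frac{1}{-10 + E}$)
$G{\left(58 \right)} - Q{\left(J \right)} = 58 - \frac{1}{-10 - \frac{17}{4}} = 58 - \frac{1}{- \frac{57}{4}} = 58 - - \frac{4}{57} = 58 + \frac{4}{57} = \frac{3310}{57}$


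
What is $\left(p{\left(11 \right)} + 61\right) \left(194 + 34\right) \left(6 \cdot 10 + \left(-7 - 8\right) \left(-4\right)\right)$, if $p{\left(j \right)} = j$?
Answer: $1969920$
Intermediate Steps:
$\left(p{\left(11 \right)} + 61\right) \left(194 + 34\right) \left(6 \cdot 10 + \left(-7 - 8\right) \left(-4\right)\right) = \left(11 + 61\right) \left(194 + 34\right) \left(6 \cdot 10 + \left(-7 - 8\right) \left(-4\right)\right) = 72 \cdot 228 \left(60 - -60\right) = 16416 \left(60 + 60\right) = 16416 \cdot 120 = 1969920$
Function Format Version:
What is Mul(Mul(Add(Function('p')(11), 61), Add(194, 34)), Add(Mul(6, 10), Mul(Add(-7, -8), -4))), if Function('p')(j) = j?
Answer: 1969920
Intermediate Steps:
Mul(Mul(Add(Function('p')(11), 61), Add(194, 34)), Add(Mul(6, 10), Mul(Add(-7, -8), -4))) = Mul(Mul(Add(11, 61), Add(194, 34)), Add(Mul(6, 10), Mul(Add(-7, -8), -4))) = Mul(Mul(72, 228), Add(60, Mul(-15, -4))) = Mul(16416, Add(60, 60)) = Mul(16416, 120) = 1969920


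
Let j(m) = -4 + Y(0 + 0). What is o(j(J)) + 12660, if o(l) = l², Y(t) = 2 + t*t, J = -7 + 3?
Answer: 12664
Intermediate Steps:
J = -4
Y(t) = 2 + t²
j(m) = -2 (j(m) = -4 + (2 + (0 + 0)²) = -4 + (2 + 0²) = -4 + (2 + 0) = -4 + 2 = -2)
o(j(J)) + 12660 = (-2)² + 12660 = 4 + 12660 = 12664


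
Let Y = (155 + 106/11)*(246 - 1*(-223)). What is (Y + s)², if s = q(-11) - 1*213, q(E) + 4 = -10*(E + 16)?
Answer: 716430202084/121 ≈ 5.9209e+9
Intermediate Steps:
q(E) = -164 - 10*E (q(E) = -4 - 10*(E + 16) = -4 - 10*(16 + E) = -4 + (-160 - 10*E) = -164 - 10*E)
s = -267 (s = (-164 - 10*(-11)) - 1*213 = (-164 + 110) - 213 = -54 - 213 = -267)
Y = 849359/11 (Y = (155 + 106*(1/11))*(246 + 223) = (155 + 106/11)*469 = (1811/11)*469 = 849359/11 ≈ 77215.)
(Y + s)² = (849359/11 - 267)² = (846422/11)² = 716430202084/121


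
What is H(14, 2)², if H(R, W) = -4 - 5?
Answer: 81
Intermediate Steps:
H(R, W) = -9
H(14, 2)² = (-9)² = 81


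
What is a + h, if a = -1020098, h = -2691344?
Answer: -3711442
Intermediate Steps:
a + h = -1020098 - 2691344 = -3711442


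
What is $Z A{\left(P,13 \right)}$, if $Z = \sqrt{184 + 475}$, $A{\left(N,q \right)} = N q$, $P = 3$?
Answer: $39 \sqrt{659} \approx 1001.2$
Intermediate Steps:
$Z = \sqrt{659} \approx 25.671$
$Z A{\left(P,13 \right)} = \sqrt{659} \cdot 3 \cdot 13 = \sqrt{659} \cdot 39 = 39 \sqrt{659}$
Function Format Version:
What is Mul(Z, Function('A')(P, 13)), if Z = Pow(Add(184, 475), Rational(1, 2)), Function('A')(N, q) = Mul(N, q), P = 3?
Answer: Mul(39, Pow(659, Rational(1, 2))) ≈ 1001.2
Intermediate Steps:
Z = Pow(659, Rational(1, 2)) ≈ 25.671
Mul(Z, Function('A')(P, 13)) = Mul(Pow(659, Rational(1, 2)), Mul(3, 13)) = Mul(Pow(659, Rational(1, 2)), 39) = Mul(39, Pow(659, Rational(1, 2)))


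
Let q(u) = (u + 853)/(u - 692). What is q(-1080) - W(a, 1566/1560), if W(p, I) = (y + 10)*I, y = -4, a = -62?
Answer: -678983/115180 ≈ -5.8950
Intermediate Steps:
q(u) = (853 + u)/(-692 + u)
W(p, I) = 6*I (W(p, I) = (-4 + 10)*I = 6*I)
q(-1080) - W(a, 1566/1560) = (853 - 1080)/(-692 - 1080) - 6*1566/1560 = -227/(-1772) - 6*1566*(1/1560) = -1/1772*(-227) - 6*261/260 = 227/1772 - 1*783/130 = 227/1772 - 783/130 = -678983/115180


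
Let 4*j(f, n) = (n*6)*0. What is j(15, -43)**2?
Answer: 0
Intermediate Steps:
j(f, n) = 0 (j(f, n) = ((n*6)*0)/4 = ((6*n)*0)/4 = (1/4)*0 = 0)
j(15, -43)**2 = 0**2 = 0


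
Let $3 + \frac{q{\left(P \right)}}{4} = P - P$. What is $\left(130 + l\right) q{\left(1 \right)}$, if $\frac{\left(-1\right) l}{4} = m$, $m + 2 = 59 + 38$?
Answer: $3000$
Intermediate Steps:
$m = 95$ ($m = -2 + \left(59 + 38\right) = -2 + 97 = 95$)
$q{\left(P \right)} = -12$ ($q{\left(P \right)} = -12 + 4 \left(P - P\right) = -12 + 4 \cdot 0 = -12 + 0 = -12$)
$l = -380$ ($l = \left(-4\right) 95 = -380$)
$\left(130 + l\right) q{\left(1 \right)} = \left(130 - 380\right) \left(-12\right) = \left(-250\right) \left(-12\right) = 3000$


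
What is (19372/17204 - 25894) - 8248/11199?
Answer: -1247214920597/48166899 ≈ -25894.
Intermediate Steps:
(19372/17204 - 25894) - 8248/11199 = (19372*(1/17204) - 25894) - 8248*1/11199 = (4843/4301 - 25894) - 8248/11199 = -111365251/4301 - 8248/11199 = -1247214920597/48166899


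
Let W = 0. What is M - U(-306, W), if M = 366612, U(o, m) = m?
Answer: 366612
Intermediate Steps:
M - U(-306, W) = 366612 - 1*0 = 366612 + 0 = 366612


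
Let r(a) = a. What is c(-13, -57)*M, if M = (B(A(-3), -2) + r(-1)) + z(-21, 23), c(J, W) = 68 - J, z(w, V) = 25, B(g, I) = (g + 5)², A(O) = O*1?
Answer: 2268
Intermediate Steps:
A(O) = O
B(g, I) = (5 + g)²
M = 28 (M = ((5 - 3)² - 1) + 25 = (2² - 1) + 25 = (4 - 1) + 25 = 3 + 25 = 28)
c(-13, -57)*M = (68 - 1*(-13))*28 = (68 + 13)*28 = 81*28 = 2268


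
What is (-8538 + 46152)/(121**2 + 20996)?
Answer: 12538/11879 ≈ 1.0555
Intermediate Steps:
(-8538 + 46152)/(121**2 + 20996) = 37614/(14641 + 20996) = 37614/35637 = 37614*(1/35637) = 12538/11879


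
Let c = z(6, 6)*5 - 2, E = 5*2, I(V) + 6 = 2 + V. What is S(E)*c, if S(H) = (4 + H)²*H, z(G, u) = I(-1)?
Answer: -52920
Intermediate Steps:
I(V) = -4 + V (I(V) = -6 + (2 + V) = -4 + V)
z(G, u) = -5 (z(G, u) = -4 - 1 = -5)
E = 10
c = -27 (c = -5*5 - 2 = -25 - 2 = -27)
S(H) = H*(4 + H)²
S(E)*c = (10*(4 + 10)²)*(-27) = (10*14²)*(-27) = (10*196)*(-27) = 1960*(-27) = -52920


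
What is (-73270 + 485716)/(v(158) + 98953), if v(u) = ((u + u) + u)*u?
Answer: 412446/173845 ≈ 2.3725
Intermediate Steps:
v(u) = 3*u² (v(u) = (2*u + u)*u = (3*u)*u = 3*u²)
(-73270 + 485716)/(v(158) + 98953) = (-73270 + 485716)/(3*158² + 98953) = 412446/(3*24964 + 98953) = 412446/(74892 + 98953) = 412446/173845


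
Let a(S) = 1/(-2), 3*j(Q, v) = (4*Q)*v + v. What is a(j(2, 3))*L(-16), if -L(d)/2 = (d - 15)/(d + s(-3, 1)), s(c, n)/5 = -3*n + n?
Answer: 31/26 ≈ 1.1923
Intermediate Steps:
j(Q, v) = v/3 + 4*Q*v/3 (j(Q, v) = ((4*Q)*v + v)/3 = (4*Q*v + v)/3 = (v + 4*Q*v)/3 = v/3 + 4*Q*v/3)
s(c, n) = -10*n (s(c, n) = 5*(-3*n + n) = 5*(-2*n) = -10*n)
L(d) = -2*(-15 + d)/(-10 + d) (L(d) = -2*(d - 15)/(d - 10*1) = -2*(-15 + d)/(d - 10) = -2*(-15 + d)/(-10 + d))
a(S) = -½
a(j(2, 3))*L(-16) = -(15 - 1*(-16))/(-10 - 16) = -(15 + 16)/(-26) = -(-1)*31/26 = -½*(-31/13) = 31/26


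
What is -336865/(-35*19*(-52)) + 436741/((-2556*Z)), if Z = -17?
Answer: 11626145/37564254 ≈ 0.30950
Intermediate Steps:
-336865/(-35*19*(-52)) + 436741/((-2556*Z)) = -336865/(-35*19*(-52)) + 436741/((-2556*(-17))) = -336865/((-665*(-52))) + 436741/43452 = -336865/34580 + 436741*(1/43452) = -336865*1/34580 + 436741/43452 = -67373/6916 + 436741/43452 = 11626145/37564254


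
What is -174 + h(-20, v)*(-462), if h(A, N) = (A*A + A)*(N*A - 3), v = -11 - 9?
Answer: -69697494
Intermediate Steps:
v = -20
h(A, N) = (-3 + A*N)*(A + A²) (h(A, N) = (A² + A)*(A*N - 3) = (A + A²)*(-3 + A*N) = (-3 + A*N)*(A + A²))
-174 + h(-20, v)*(-462) = -174 - 20*(-3 - 3*(-20) - 20*(-20) - 20*(-20)²)*(-462) = -174 - 20*(-3 + 60 + 400 - 20*400)*(-462) = -174 - 20*(-3 + 60 + 400 - 8000)*(-462) = -174 - 20*(-7543)*(-462) = -174 + 150860*(-462) = -174 - 69697320 = -69697494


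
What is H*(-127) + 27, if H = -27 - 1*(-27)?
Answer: 27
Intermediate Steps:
H = 0 (H = -27 + 27 = 0)
H*(-127) + 27 = 0*(-127) + 27 = 0 + 27 = 27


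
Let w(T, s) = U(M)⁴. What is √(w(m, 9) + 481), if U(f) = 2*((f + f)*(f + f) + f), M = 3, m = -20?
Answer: √37015537 ≈ 6084.0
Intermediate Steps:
U(f) = 2*f + 8*f² (U(f) = 2*((2*f)*(2*f) + f) = 2*(4*f² + f) = 2*(f + 4*f²) = 2*f + 8*f²)
w(T, s) = 37015056 (w(T, s) = (2*3*(1 + 4*3))⁴ = (2*3*(1 + 12))⁴ = (2*3*13)⁴ = 78⁴ = 37015056)
√(w(m, 9) + 481) = √(37015056 + 481) = √37015537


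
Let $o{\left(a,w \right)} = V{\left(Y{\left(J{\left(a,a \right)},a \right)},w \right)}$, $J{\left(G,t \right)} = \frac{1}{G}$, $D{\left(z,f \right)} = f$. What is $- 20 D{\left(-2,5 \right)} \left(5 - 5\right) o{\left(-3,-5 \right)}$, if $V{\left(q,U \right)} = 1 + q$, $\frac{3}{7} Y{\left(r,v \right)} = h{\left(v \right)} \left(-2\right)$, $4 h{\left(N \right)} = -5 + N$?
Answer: $0$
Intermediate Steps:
$h{\left(N \right)} = - \frac{5}{4} + \frac{N}{4}$ ($h{\left(N \right)} = \frac{-5 + N}{4} = - \frac{5}{4} + \frac{N}{4}$)
$Y{\left(r,v \right)} = \frac{35}{6} - \frac{7 v}{6}$ ($Y{\left(r,v \right)} = \frac{7 \left(- \frac{5}{4} + \frac{v}{4}\right) \left(-2\right)}{3} = \frac{7 \left(\frac{5}{2} - \frac{v}{2}\right)}{3} = \frac{35}{6} - \frac{7 v}{6}$)
$o{\left(a,w \right)} = \frac{41}{6} - \frac{7 a}{6}$ ($o{\left(a,w \right)} = 1 - \left(- \frac{35}{6} + \frac{7 a}{6}\right) = \frac{41}{6} - \frac{7 a}{6}$)
$- 20 D{\left(-2,5 \right)} \left(5 - 5\right) o{\left(-3,-5 \right)} = \left(-20\right) 5 \left(5 - 5\right) \left(\frac{41}{6} - - \frac{7}{2}\right) = - 100 \cdot 0 \left(\frac{41}{6} + \frac{7}{2}\right) = - 100 \cdot 0 \cdot \frac{31}{3} = \left(-100\right) 0 = 0$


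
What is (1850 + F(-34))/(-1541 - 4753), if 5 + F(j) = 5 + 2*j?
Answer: -297/1049 ≈ -0.28313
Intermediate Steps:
F(j) = 2*j (F(j) = -5 + (5 + 2*j) = 2*j)
(1850 + F(-34))/(-1541 - 4753) = (1850 + 2*(-34))/(-1541 - 4753) = (1850 - 68)/(-6294) = 1782*(-1/6294) = -297/1049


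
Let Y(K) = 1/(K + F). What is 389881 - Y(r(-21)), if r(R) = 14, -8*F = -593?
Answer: 274866097/705 ≈ 3.8988e+5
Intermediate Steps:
F = 593/8 (F = -1/8*(-593) = 593/8 ≈ 74.125)
Y(K) = 1/(593/8 + K) (Y(K) = 1/(K + 593/8) = 1/(593/8 + K))
389881 - Y(r(-21)) = 389881 - 8/(593 + 8*14) = 389881 - 8/(593 + 112) = 389881 - 8/705 = 274866097/705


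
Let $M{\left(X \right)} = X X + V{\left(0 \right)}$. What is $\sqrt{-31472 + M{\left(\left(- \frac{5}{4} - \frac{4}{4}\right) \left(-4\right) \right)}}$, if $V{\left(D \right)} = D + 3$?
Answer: $2 i \sqrt{7847} \approx 177.17 i$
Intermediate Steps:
$V{\left(D \right)} = 3 + D$
$M{\left(X \right)} = 3 + X^{2}$ ($M{\left(X \right)} = X X + \left(3 + 0\right) = X^{2} + 3 = 3 + X^{2}$)
$\sqrt{-31472 + M{\left(\left(- \frac{5}{4} - \frac{4}{4}\right) \left(-4\right) \right)}} = \sqrt{-31472 + \left(3 + \left(\left(- \frac{5}{4} - \frac{4}{4}\right) \left(-4\right)\right)^{2}\right)} = \sqrt{-31472 + \left(3 + \left(\left(\left(-5\right) \frac{1}{4} - 1\right) \left(-4\right)\right)^{2}\right)} = \sqrt{-31472 + \left(3 + \left(\left(- \frac{5}{4} - 1\right) \left(-4\right)\right)^{2}\right)} = \sqrt{-31472 + \left(3 + \left(\left(- \frac{9}{4}\right) \left(-4\right)\right)^{2}\right)} = \sqrt{-31472 + \left(3 + 9^{2}\right)} = \sqrt{-31472 + \left(3 + 81\right)} = \sqrt{-31472 + 84} = \sqrt{-31388} = 2 i \sqrt{7847}$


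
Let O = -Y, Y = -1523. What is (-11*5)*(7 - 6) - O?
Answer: -1578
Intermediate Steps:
O = 1523 (O = -1*(-1523) = 1523)
(-11*5)*(7 - 6) - O = (-11*5)*(7 - 6) - 1*1523 = -55*1 - 1523 = -55 - 1523 = -1578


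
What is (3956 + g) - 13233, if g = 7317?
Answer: -1960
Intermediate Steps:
(3956 + g) - 13233 = (3956 + 7317) - 13233 = 11273 - 13233 = -1960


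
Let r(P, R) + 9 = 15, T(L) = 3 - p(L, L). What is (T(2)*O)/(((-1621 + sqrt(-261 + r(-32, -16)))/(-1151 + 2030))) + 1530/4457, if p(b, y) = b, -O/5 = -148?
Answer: 30*(-96554003*I + 51*sqrt(255))/(4457*(sqrt(255) + 1621*I)) ≈ -400.89 - 3.9526*I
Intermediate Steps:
O = 740 (O = -5*(-148) = 740)
T(L) = 3 - L
r(P, R) = 6 (r(P, R) = -9 + 15 = 6)
(T(2)*O)/(((-1621 + sqrt(-261 + r(-32, -16)))/(-1151 + 2030))) + 1530/4457 = ((3 - 1*2)*740)/(((-1621 + sqrt(-261 + 6))/(-1151 + 2030))) + 1530/4457 = ((3 - 2)*740)/(((-1621 + sqrt(-255))/879)) + 1530*(1/4457) = (1*740)/(((-1621 + I*sqrt(255))*(1/879))) + 1530/4457 = 740/(-1621/879 + I*sqrt(255)/879) + 1530/4457 = 1530/4457 + 740/(-1621/879 + I*sqrt(255)/879)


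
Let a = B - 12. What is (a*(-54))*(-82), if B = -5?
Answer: -75276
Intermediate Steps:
a = -17 (a = -5 - 12 = -17)
(a*(-54))*(-82) = -17*(-54)*(-82) = 918*(-82) = -75276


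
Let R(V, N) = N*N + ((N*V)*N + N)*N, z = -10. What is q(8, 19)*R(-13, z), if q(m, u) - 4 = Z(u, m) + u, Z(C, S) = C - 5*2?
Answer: 422400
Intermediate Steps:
Z(C, S) = -10 + C (Z(C, S) = C - 10 = -10 + C)
q(m, u) = -6 + 2*u (q(m, u) = 4 + ((-10 + u) + u) = 4 + (-10 + 2*u) = -6 + 2*u)
R(V, N) = N**2 + N*(N + V*N**2) (R(V, N) = N**2 + (V*N**2 + N)*N = N**2 + (N + V*N**2)*N = N**2 + N*(N + V*N**2))
q(8, 19)*R(-13, z) = (-6 + 2*19)*((-10)**2*(2 - 10*(-13))) = (-6 + 38)*(100*(2 + 130)) = 32*(100*132) = 32*13200 = 422400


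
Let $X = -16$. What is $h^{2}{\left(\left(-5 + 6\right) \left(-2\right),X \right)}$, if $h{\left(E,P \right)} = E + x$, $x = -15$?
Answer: $289$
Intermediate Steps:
$h{\left(E,P \right)} = -15 + E$ ($h{\left(E,P \right)} = E - 15 = -15 + E$)
$h^{2}{\left(\left(-5 + 6\right) \left(-2\right),X \right)} = \left(-15 + \left(-5 + 6\right) \left(-2\right)\right)^{2} = \left(-15 + 1 \left(-2\right)\right)^{2} = \left(-15 - 2\right)^{2} = \left(-17\right)^{2} = 289$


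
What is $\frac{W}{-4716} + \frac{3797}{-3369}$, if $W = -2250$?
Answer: $- \frac{573689}{882678} \approx -0.64994$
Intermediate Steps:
$\frac{W}{-4716} + \frac{3797}{-3369} = - \frac{2250}{-4716} + \frac{3797}{-3369} = \left(-2250\right) \left(- \frac{1}{4716}\right) + 3797 \left(- \frac{1}{3369}\right) = \frac{125}{262} - \frac{3797}{3369} = - \frac{573689}{882678}$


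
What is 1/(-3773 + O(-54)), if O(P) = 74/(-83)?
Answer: -83/313233 ≈ -0.00026498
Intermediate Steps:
O(P) = -74/83 (O(P) = 74*(-1/83) = -74/83)
1/(-3773 + O(-54)) = 1/(-3773 - 74/83) = 1/(-313233/83) = -83/313233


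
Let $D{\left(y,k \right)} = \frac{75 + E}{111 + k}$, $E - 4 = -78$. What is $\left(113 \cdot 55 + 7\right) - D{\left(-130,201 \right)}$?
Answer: $\frac{1941263}{312} \approx 6222.0$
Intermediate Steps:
$E = -74$ ($E = 4 - 78 = -74$)
$D{\left(y,k \right)} = \frac{1}{111 + k}$ ($D{\left(y,k \right)} = \frac{75 - 74}{111 + k} = 1 \frac{1}{111 + k} = \frac{1}{111 + k}$)
$\left(113 \cdot 55 + 7\right) - D{\left(-130,201 \right)} = \left(113 \cdot 55 + 7\right) - \frac{1}{111 + 201} = \left(6215 + 7\right) - \frac{1}{312} = 6222 - \frac{1}{312} = \frac{1941263}{312}$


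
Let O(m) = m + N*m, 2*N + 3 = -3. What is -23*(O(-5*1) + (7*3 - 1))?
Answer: -690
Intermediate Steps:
N = -3 (N = -3/2 + (½)*(-3) = -3/2 - 3/2 = -3)
O(m) = -2*m (O(m) = m - 3*m = -2*m)
-23*(O(-5*1) + (7*3 - 1)) = -23*(-(-10) + (7*3 - 1)) = -23*(-2*(-5) + (21 - 1)) = -23*(10 + 20) = -23*30 = -690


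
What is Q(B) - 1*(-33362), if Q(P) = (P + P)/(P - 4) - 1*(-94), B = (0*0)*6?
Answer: 33456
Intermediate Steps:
B = 0 (B = 0*6 = 0)
Q(P) = 94 + 2*P/(-4 + P) (Q(P) = (2*P)/(-4 + P) + 94 = 2*P/(-4 + P) + 94 = 94 + 2*P/(-4 + P))
Q(B) - 1*(-33362) = 8*(-47 + 12*0)/(-4 + 0) - 1*(-33362) = 8*(-47 + 0)/(-4) + 33362 = 8*(-¼)*(-47) + 33362 = 94 + 33362 = 33456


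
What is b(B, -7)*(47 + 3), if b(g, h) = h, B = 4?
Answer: -350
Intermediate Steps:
b(B, -7)*(47 + 3) = -7*(47 + 3) = -7*50 = -350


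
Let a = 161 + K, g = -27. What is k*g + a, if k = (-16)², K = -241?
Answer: -6992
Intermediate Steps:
k = 256
a = -80 (a = 161 - 241 = -80)
k*g + a = 256*(-27) - 80 = -6912 - 80 = -6992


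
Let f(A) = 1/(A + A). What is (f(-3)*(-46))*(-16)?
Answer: -368/3 ≈ -122.67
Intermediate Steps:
f(A) = 1/(2*A)
(f(-3)*(-46))*(-16) = (((1/2)/(-3))*(-46))*(-16) = (((1/2)*(-1/3))*(-46))*(-16) = -1/6*(-46)*(-16) = (23/3)*(-16) = -368/3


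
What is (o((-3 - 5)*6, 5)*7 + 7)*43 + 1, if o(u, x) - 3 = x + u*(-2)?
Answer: 31606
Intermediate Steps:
o(u, x) = 3 + x - 2*u (o(u, x) = 3 + (x + u*(-2)) = 3 + (x - 2*u) = 3 + x - 2*u)
(o((-3 - 5)*6, 5)*7 + 7)*43 + 1 = ((3 + 5 - 2*(-3 - 5)*6)*7 + 7)*43 + 1 = ((3 + 5 - (-16)*6)*7 + 7)*43 + 1 = ((3 + 5 - 2*(-48))*7 + 7)*43 + 1 = ((3 + 5 + 96)*7 + 7)*43 + 1 = (104*7 + 7)*43 + 1 = (728 + 7)*43 + 1 = 735*43 + 1 = 31605 + 1 = 31606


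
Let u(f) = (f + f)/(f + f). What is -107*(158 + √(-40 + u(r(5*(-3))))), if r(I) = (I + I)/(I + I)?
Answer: -16906 - 107*I*√39 ≈ -16906.0 - 668.21*I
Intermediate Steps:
r(I) = 1 (r(I) = (2*I)/((2*I)) = (2*I)*(1/(2*I)) = 1)
u(f) = 1 (u(f) = (2*f)/((2*f)) = (2*f)*(1/(2*f)) = 1)
-107*(158 + √(-40 + u(r(5*(-3))))) = -107*(158 + √(-40 + 1)) = -107*(158 + √(-39)) = -107*(158 + I*√39) = -16906 - 107*I*√39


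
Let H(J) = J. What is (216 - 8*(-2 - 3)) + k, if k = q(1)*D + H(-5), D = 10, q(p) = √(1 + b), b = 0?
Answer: 261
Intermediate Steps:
q(p) = 1 (q(p) = √(1 + 0) = √1 = 1)
k = 5 (k = 1*10 - 5 = 10 - 5 = 5)
(216 - 8*(-2 - 3)) + k = (216 - 8*(-2 - 3)) + 5 = (216 - 8*(-5)) + 5 = (216 - 1*(-40)) + 5 = (216 + 40) + 5 = 256 + 5 = 261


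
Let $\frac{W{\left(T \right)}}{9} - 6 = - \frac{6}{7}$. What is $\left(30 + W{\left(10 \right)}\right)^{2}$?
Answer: $\frac{285156}{49} \approx 5819.5$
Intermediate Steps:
$W{\left(T \right)} = \frac{324}{7}$ ($W{\left(T \right)} = 54 + 9 \left(- \frac{6}{7}\right) = 54 - \frac{54}{7} = \frac{324}{7}$)
$\left(30 + W{\left(10 \right)}\right)^{2} = \left(30 + \frac{324}{7}\right)^{2} = \left(\frac{534}{7}\right)^{2} = \frac{285156}{49}$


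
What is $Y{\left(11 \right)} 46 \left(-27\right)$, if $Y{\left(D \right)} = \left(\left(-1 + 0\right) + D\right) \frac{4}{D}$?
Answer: $- \frac{49680}{11} \approx -4516.4$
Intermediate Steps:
$Y{\left(D \right)} = \frac{4 \left(-1 + D\right)}{D}$ ($Y{\left(D \right)} = \left(-1 + D\right) \frac{4}{D} = \frac{4 \left(-1 + D\right)}{D}$)
$Y{\left(11 \right)} 46 \left(-27\right) = \left(4 - \frac{4}{11}\right) 46 \left(-27\right) = \frac{40}{11} \cdot 46 \left(-27\right) = \frac{1840}{11} \left(-27\right) = - \frac{49680}{11}$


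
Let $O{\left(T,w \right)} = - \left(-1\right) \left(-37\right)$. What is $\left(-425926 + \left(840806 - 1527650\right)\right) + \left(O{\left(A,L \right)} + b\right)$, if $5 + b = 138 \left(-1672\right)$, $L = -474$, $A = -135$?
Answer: $-1343548$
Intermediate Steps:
$O{\left(T,w \right)} = -37$ ($O{\left(T,w \right)} = \left(-1\right) 37 = -37$)
$b = -230741$ ($b = -5 + 138 \left(-1672\right) = -5 - 230736 = -230741$)
$\left(-425926 + \left(840806 - 1527650\right)\right) + \left(O{\left(A,L \right)} + b\right) = \left(-425926 + \left(840806 - 1527650\right)\right) - 230778 = \left(-425926 - 686844\right) - 230778 = -1112770 - 230778 = -1343548$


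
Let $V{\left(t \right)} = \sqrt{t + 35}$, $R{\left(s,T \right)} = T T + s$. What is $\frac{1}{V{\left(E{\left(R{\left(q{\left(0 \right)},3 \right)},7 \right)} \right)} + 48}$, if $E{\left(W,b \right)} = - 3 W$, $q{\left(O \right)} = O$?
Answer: $\frac{6}{287} - \frac{\sqrt{2}}{1148} \approx 0.019674$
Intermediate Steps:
$R{\left(s,T \right)} = s + T^{2}$ ($R{\left(s,T \right)} = T^{2} + s = s + T^{2}$)
$V{\left(t \right)} = \sqrt{35 + t}$
$\frac{1}{V{\left(E{\left(R{\left(q{\left(0 \right)},3 \right)},7 \right)} \right)} + 48} = \frac{1}{\sqrt{35 - 3 \left(0 + 3^{2}\right)} + 48} = \frac{1}{\sqrt{35 - 3 \left(0 + 9\right)} + 48} = \frac{1}{\sqrt{35 - 27} + 48} = \frac{1}{\sqrt{8} + 48} = \frac{1}{2 \sqrt{2} + 48} = \frac{1}{48 + 2 \sqrt{2}}$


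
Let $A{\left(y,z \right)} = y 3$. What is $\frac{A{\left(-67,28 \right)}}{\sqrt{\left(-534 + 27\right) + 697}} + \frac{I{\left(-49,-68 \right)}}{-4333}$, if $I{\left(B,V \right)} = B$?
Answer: $\frac{7}{619} - \frac{201 \sqrt{190}}{190} \approx -14.571$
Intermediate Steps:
$A{\left(y,z \right)} = 3 y$
$\frac{A{\left(-67,28 \right)}}{\sqrt{\left(-534 + 27\right) + 697}} + \frac{I{\left(-49,-68 \right)}}{-4333} = \frac{3 \left(-67\right)}{\sqrt{\left(-534 + 27\right) + 697}} - \frac{49}{-4333} = - \frac{201}{\sqrt{-507 + 697}} - - \frac{7}{619} = - \frac{201}{\sqrt{190}} + \frac{7}{619} = - 201 \frac{\sqrt{190}}{190} + \frac{7}{619} = - \frac{201 \sqrt{190}}{190} + \frac{7}{619} = \frac{7}{619} - \frac{201 \sqrt{190}}{190}$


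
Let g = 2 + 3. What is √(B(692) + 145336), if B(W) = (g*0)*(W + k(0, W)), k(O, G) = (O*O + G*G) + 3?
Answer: 2*√36334 ≈ 381.23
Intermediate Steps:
k(O, G) = 3 + G² + O² (k(O, G) = (O² + G²) + 3 = (G² + O²) + 3 = 3 + G² + O²)
g = 5
B(W) = 0 (B(W) = (5*0)*(W + (3 + W² + 0²)) = 0*(W + (3 + W² + 0)) = 0*(W + (3 + W²)) = 0*(3 + W + W²) = 0)
√(B(692) + 145336) = √(0 + 145336) = √145336 = 2*√36334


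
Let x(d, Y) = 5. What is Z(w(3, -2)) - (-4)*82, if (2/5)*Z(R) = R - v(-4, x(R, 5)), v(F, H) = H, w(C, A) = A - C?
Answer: 303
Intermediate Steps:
Z(R) = -25/2 + 5*R/2 (Z(R) = 5*(R - 1*5)/2 = 5*(R - 5)/2 = 5*(-5 + R)/2 = -25/2 + 5*R/2)
Z(w(3, -2)) - (-4)*82 = (-25/2 + 5*(-2 - 1*3)/2) - (-4)*82 = (-25/2 + 5*(-2 - 3)/2) - 1*(-328) = (-25/2 + (5/2)*(-5)) + 328 = (-25/2 - 25/2) + 328 = -25 + 328 = 303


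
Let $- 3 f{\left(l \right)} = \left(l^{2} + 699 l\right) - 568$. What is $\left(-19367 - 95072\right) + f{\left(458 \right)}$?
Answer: $-290885$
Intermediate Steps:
$f{\left(l \right)} = \frac{568}{3} - 233 l - \frac{l^{2}}{3}$ ($f{\left(l \right)} = - \frac{\left(l^{2} + 699 l\right) - 568}{3} = - \frac{-568 + l^{2} + 699 l}{3} = \frac{568}{3} - 233 l - \frac{l^{2}}{3}$)
$\left(-19367 - 95072\right) + f{\left(458 \right)} = \left(-19367 - 95072\right) - \left(\frac{319574}{3} + \frac{209764}{3}\right) = \left(-19367 - 95072\right) - 176446 = -114439 - 176446 = -290885$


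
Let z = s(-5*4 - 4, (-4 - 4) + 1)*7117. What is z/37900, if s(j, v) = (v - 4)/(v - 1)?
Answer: 78287/303200 ≈ 0.25820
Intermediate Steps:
s(j, v) = (-4 + v)/(-1 + v)
z = 78287/8 (z = ((-4 + ((-4 - 4) + 1))/(-1 + ((-4 - 4) + 1)))*7117 = ((-4 + (-8 + 1))/(-1 + (-8 + 1)))*7117 = ((-4 - 7)/(-1 - 7))*7117 = (-11/(-8))*7117 = -1/8*(-11)*7117 = (11/8)*7117 = 78287/8 ≈ 9785.9)
z/37900 = (78287/8)/37900 = (78287/8)*(1/37900) = 78287/303200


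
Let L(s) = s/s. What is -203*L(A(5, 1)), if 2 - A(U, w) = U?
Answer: -203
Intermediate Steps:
A(U, w) = 2 - U
L(s) = 1
-203*L(A(5, 1)) = -203*1 = -203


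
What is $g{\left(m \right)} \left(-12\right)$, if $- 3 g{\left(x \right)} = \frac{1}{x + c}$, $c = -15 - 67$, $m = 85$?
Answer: $\frac{4}{3} \approx 1.3333$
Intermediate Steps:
$c = -82$ ($c = -15 - 67 = -82$)
$g{\left(x \right)} = - \frac{1}{3 \left(-82 + x\right)}$ ($g{\left(x \right)} = - \frac{1}{3 \left(x - 82\right)} = - \frac{1}{3 \left(-82 + x\right)}$)
$g{\left(m \right)} \left(-12\right) = - \frac{1}{-246 + 3 \cdot 85} \left(-12\right) = - \frac{1}{-246 + 255} \left(-12\right) = - \frac{1}{9} \left(-12\right) = \left(-1\right) \frac{1}{9} \left(-12\right) = \left(- \frac{1}{9}\right) \left(-12\right) = \frac{4}{3}$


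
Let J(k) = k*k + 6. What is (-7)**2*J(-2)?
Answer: 490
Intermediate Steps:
J(k) = 6 + k**2 (J(k) = k**2 + 6 = 6 + k**2)
(-7)**2*J(-2) = (-7)**2*(6 + (-2)**2) = 49*(6 + 4) = 49*10 = 490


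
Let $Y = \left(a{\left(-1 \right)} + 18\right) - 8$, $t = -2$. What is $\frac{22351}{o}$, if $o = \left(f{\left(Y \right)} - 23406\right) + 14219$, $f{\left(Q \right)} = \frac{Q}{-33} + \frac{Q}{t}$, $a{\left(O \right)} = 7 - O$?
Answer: $- \frac{245861}{101162} \approx -2.4304$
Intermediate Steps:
$Y = 18$ ($Y = \left(\left(7 - -1\right) + 18\right) - 8 = \left(\left(7 + 1\right) + 18\right) - 8 = \left(8 + 18\right) - 8 = 26 - 8 = 18$)
$f{\left(Q \right)} = - \frac{35 Q}{66}$ ($f{\left(Q \right)} = \frac{Q}{-33} + \frac{Q}{-2} = Q \left(- \frac{1}{33}\right) + Q \left(- \frac{1}{2}\right) = - \frac{Q}{33} - \frac{Q}{2} = - \frac{35 Q}{66}$)
$o = - \frac{101162}{11}$ ($o = \left(\left(- \frac{35}{66}\right) 18 - 23406\right) + 14219 = \left(- \frac{105}{11} - 23406\right) + 14219 = - \frac{257571}{11} + 14219 = - \frac{101162}{11} \approx -9196.5$)
$\frac{22351}{o} = \frac{22351}{- \frac{101162}{11}} = 22351 \left(- \frac{11}{101162}\right) = - \frac{245861}{101162}$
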